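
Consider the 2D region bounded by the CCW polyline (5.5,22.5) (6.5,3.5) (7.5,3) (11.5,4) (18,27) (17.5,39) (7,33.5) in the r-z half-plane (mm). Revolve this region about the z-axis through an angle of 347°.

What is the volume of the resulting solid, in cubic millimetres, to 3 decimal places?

Profile (r,z), 7 vertices: (5.5,22.5) (6.5,3.5) (7.5,3) (11.5,4) (18,27) (17.5,39) (7,33.5)
edge 0: (5.5,22.5)→(6.5,3.5)  cross = 5.5·3.5 − 6.5·22.5 = -127.0000; (r_i+r_j)·cross = 12·-127.0000 = -1524.0000
edge 1: (6.5,3.5)→(7.5,3)  cross = 6.5·3 − 7.5·3.5 = -6.7500; (r_i+r_j)·cross = 14·-6.7500 = -94.5000
edge 2: (7.5,3)→(11.5,4)  cross = 7.5·4 − 11.5·3 = -4.5000; (r_i+r_j)·cross = 19·-4.5000 = -85.5000
edge 3: (11.5,4)→(18,27)  cross = 11.5·27 − 18·4 = 238.5000; (r_i+r_j)·cross = 29.5·238.5000 = 7035.7500
edge 4: (18,27)→(17.5,39)  cross = 18·39 − 17.5·27 = 229.5000; (r_i+r_j)·cross = 35.5·229.5000 = 8147.2500
edge 5: (17.5,39)→(7,33.5)  cross = 17.5·33.5 − 7·39 = 313.2500; (r_i+r_j)·cross = 24.5·313.2500 = 7674.6250
edge 6: (7,33.5)→(5.5,22.5)  cross = 7·22.5 − 5.5·33.5 = -26.7500; (r_i+r_j)·cross = 12.5·-26.7500 = -334.3750
Σcross = 616.2500 → A = |Σcross|/2 = 308.1250 mm²
Σ(r_i+r_j)·cross = 20819.2500 → first moment M = |Σ|/6 = 3469.8750
R_c = M/A = 3469.8750/308.1250 = 11.2613 mm
θ = 347° = 6.056293 rad
V = θ·R_c·A = 6.056293·11.2613·308.1250 = 21014.578 mm³

Volume = 21014.578 mm³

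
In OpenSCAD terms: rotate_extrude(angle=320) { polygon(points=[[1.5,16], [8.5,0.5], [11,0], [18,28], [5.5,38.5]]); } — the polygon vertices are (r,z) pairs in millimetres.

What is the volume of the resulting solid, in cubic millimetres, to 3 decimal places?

Profile (r,z), 5 vertices: (1.5,16) (8.5,0.5) (11,0) (18,28) (5.5,38.5)
edge 0: (1.5,16)→(8.5,0.5)  cross = 1.5·0.5 − 8.5·16 = -135.2500; (r_i+r_j)·cross = 10·-135.2500 = -1352.5000
edge 1: (8.5,0.5)→(11,0)  cross = 8.5·0 − 11·0.5 = -5.5000; (r_i+r_j)·cross = 19.5·-5.5000 = -107.2500
edge 2: (11,0)→(18,28)  cross = 11·28 − 18·0 = 308.0000; (r_i+r_j)·cross = 29·308.0000 = 8932.0000
edge 3: (18,28)→(5.5,38.5)  cross = 18·38.5 − 5.5·28 = 539.0000; (r_i+r_j)·cross = 23.5·539.0000 = 12666.5000
edge 4: (5.5,38.5)→(1.5,16)  cross = 5.5·16 − 1.5·38.5 = 30.2500; (r_i+r_j)·cross = 7·30.2500 = 211.7500
Σcross = 736.5000 → A = |Σcross|/2 = 368.2500 mm²
Σ(r_i+r_j)·cross = 20350.5000 → first moment M = |Σ|/6 = 3391.7500
R_c = M/A = 3391.7500/368.2500 = 9.2105 mm
θ = 320° = 5.585054 rad
V = θ·R_c·A = 5.585054·9.2105·368.2500 = 18943.106 mm³

Volume = 18943.106 mm³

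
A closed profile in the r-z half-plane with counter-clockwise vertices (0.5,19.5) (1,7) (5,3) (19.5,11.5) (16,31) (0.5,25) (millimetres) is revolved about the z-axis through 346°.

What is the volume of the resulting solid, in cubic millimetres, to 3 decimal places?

Profile (r,z), 6 vertices: (0.5,19.5) (1,7) (5,3) (19.5,11.5) (16,31) (0.5,25)
edge 0: (0.5,19.5)→(1,7)  cross = 0.5·7 − 1·19.5 = -16.0000; (r_i+r_j)·cross = 1.5·-16.0000 = -24.0000
edge 1: (1,7)→(5,3)  cross = 1·3 − 5·7 = -32.0000; (r_i+r_j)·cross = 6·-32.0000 = -192.0000
edge 2: (5,3)→(19.5,11.5)  cross = 5·11.5 − 19.5·3 = -1.0000; (r_i+r_j)·cross = 24.5·-1.0000 = -24.5000
edge 3: (19.5,11.5)→(16,31)  cross = 19.5·31 − 16·11.5 = 420.5000; (r_i+r_j)·cross = 35.5·420.5000 = 14927.7500
edge 4: (16,31)→(0.5,25)  cross = 16·25 − 0.5·31 = 384.5000; (r_i+r_j)·cross = 16.5·384.5000 = 6344.2500
edge 5: (0.5,25)→(0.5,19.5)  cross = 0.5·19.5 − 0.5·25 = -2.7500; (r_i+r_j)·cross = 1·-2.7500 = -2.7500
Σcross = 753.2500 → A = |Σcross|/2 = 376.6250 mm²
Σ(r_i+r_j)·cross = 21028.7500 → first moment M = |Σ|/6 = 3504.7917
R_c = M/A = 3504.7917/376.6250 = 9.3058 mm
θ = 346° = 6.038839 rad
V = θ·R_c·A = 6.038839·9.3058·376.6250 = 21164.873 mm³

Volume = 21164.873 mm³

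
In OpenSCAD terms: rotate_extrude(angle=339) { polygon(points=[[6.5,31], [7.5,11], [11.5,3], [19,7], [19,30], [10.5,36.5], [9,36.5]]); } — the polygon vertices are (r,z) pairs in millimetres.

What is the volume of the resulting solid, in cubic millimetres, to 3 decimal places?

Volume = 25612.508 mm³

Profile (r,z), 7 vertices: (6.5,31) (7.5,11) (11.5,3) (19,7) (19,30) (10.5,36.5) (9,36.5)
edge 0: (6.5,31)→(7.5,11)  cross = 6.5·11 − 7.5·31 = -161.0000; (r_i+r_j)·cross = 14·-161.0000 = -2254.0000
edge 1: (7.5,11)→(11.5,3)  cross = 7.5·3 − 11.5·11 = -104.0000; (r_i+r_j)·cross = 19·-104.0000 = -1976.0000
edge 2: (11.5,3)→(19,7)  cross = 11.5·7 − 19·3 = 23.5000; (r_i+r_j)·cross = 30.5·23.5000 = 716.7500
edge 3: (19,7)→(19,30)  cross = 19·30 − 19·7 = 437.0000; (r_i+r_j)·cross = 38·437.0000 = 16606.0000
edge 4: (19,30)→(10.5,36.5)  cross = 19·36.5 − 10.5·30 = 378.5000; (r_i+r_j)·cross = 29.5·378.5000 = 11165.7500
edge 5: (10.5,36.5)→(9,36.5)  cross = 10.5·36.5 − 9·36.5 = 54.7500; (r_i+r_j)·cross = 19.5·54.7500 = 1067.6250
edge 6: (9,36.5)→(6.5,31)  cross = 9·31 − 6.5·36.5 = 41.7500; (r_i+r_j)·cross = 15.5·41.7500 = 647.1250
Σcross = 670.5000 → A = |Σcross|/2 = 335.2500 mm²
Σ(r_i+r_j)·cross = 25973.2500 → first moment M = |Σ|/6 = 4328.8750
R_c = M/A = 4328.8750/335.2500 = 12.9124 mm
θ = 339° = 5.916666 rad
V = θ·R_c·A = 5.916666·12.9124·335.2500 = 25612.508 mm³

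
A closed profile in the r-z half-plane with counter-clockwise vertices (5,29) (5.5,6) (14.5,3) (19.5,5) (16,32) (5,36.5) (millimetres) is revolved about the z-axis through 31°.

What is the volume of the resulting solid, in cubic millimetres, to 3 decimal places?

Volume = 2303.732 mm³

Profile (r,z), 6 vertices: (5,29) (5.5,6) (14.5,3) (19.5,5) (16,32) (5,36.5)
edge 0: (5,29)→(5.5,6)  cross = 5·6 − 5.5·29 = -129.5000; (r_i+r_j)·cross = 10.5·-129.5000 = -1359.7500
edge 1: (5.5,6)→(14.5,3)  cross = 5.5·3 − 14.5·6 = -70.5000; (r_i+r_j)·cross = 20·-70.5000 = -1410.0000
edge 2: (14.5,3)→(19.5,5)  cross = 14.5·5 − 19.5·3 = 14.0000; (r_i+r_j)·cross = 34·14.0000 = 476.0000
edge 3: (19.5,5)→(16,32)  cross = 19.5·32 − 16·5 = 544.0000; (r_i+r_j)·cross = 35.5·544.0000 = 19312.0000
edge 4: (16,32)→(5,36.5)  cross = 16·36.5 − 5·32 = 424.0000; (r_i+r_j)·cross = 21·424.0000 = 8904.0000
edge 5: (5,36.5)→(5,29)  cross = 5·29 − 5·36.5 = -37.5000; (r_i+r_j)·cross = 10·-37.5000 = -375.0000
Σcross = 744.5000 → A = |Σcross|/2 = 372.2500 mm²
Σ(r_i+r_j)·cross = 25547.2500 → first moment M = |Σ|/6 = 4257.8750
R_c = M/A = 4257.8750/372.2500 = 11.4382 mm
θ = 31° = 0.541052 rad
V = θ·R_c·A = 0.541052·11.4382·372.2500 = 2303.732 mm³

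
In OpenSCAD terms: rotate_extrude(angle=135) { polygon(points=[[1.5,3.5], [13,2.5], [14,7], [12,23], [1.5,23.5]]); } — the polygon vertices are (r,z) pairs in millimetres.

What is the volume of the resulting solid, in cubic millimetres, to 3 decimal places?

Profile (r,z), 5 vertices: (1.5,3.5) (13,2.5) (14,7) (12,23) (1.5,23.5)
edge 0: (1.5,3.5)→(13,2.5)  cross = 1.5·2.5 − 13·3.5 = -41.7500; (r_i+r_j)·cross = 14.5·-41.7500 = -605.3750
edge 1: (13,2.5)→(14,7)  cross = 13·7 − 14·2.5 = 56.0000; (r_i+r_j)·cross = 27·56.0000 = 1512.0000
edge 2: (14,7)→(12,23)  cross = 14·23 − 12·7 = 238.0000; (r_i+r_j)·cross = 26·238.0000 = 6188.0000
edge 3: (12,23)→(1.5,23.5)  cross = 12·23.5 − 1.5·23 = 247.5000; (r_i+r_j)·cross = 13.5·247.5000 = 3341.2500
edge 4: (1.5,23.5)→(1.5,3.5)  cross = 1.5·3.5 − 1.5·23.5 = -30.0000; (r_i+r_j)·cross = 3·-30.0000 = -90.0000
Σcross = 469.7500 → A = |Σcross|/2 = 234.8750 mm²
Σ(r_i+r_j)·cross = 10345.8750 → first moment M = |Σ|/6 = 1724.3125
R_c = M/A = 1724.3125/234.8750 = 7.3414 mm
θ = 135° = 2.356194 rad
V = θ·R_c·A = 2.356194·7.3414·234.8750 = 4062.816 mm³

Volume = 4062.816 mm³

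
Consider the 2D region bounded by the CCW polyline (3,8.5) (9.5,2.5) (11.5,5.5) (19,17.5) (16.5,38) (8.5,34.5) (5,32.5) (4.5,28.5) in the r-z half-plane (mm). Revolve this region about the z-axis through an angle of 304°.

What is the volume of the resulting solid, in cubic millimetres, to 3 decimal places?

Profile (r,z), 8 vertices: (3,8.5) (9.5,2.5) (11.5,5.5) (19,17.5) (16.5,38) (8.5,34.5) (5,32.5) (4.5,28.5)
edge 0: (3,8.5)→(9.5,2.5)  cross = 3·2.5 − 9.5·8.5 = -73.2500; (r_i+r_j)·cross = 12.5·-73.2500 = -915.6250
edge 1: (9.5,2.5)→(11.5,5.5)  cross = 9.5·5.5 − 11.5·2.5 = 23.5000; (r_i+r_j)·cross = 21·23.5000 = 493.5000
edge 2: (11.5,5.5)→(19,17.5)  cross = 11.5·17.5 − 19·5.5 = 96.7500; (r_i+r_j)·cross = 30.5·96.7500 = 2950.8750
edge 3: (19,17.5)→(16.5,38)  cross = 19·38 − 16.5·17.5 = 433.2500; (r_i+r_j)·cross = 35.5·433.2500 = 15380.3750
edge 4: (16.5,38)→(8.5,34.5)  cross = 16.5·34.5 − 8.5·38 = 246.2500; (r_i+r_j)·cross = 25·246.2500 = 6156.2500
edge 5: (8.5,34.5)→(5,32.5)  cross = 8.5·32.5 − 5·34.5 = 103.7500; (r_i+r_j)·cross = 13.5·103.7500 = 1400.6250
edge 6: (5,32.5)→(4.5,28.5)  cross = 5·28.5 − 4.5·32.5 = -3.7500; (r_i+r_j)·cross = 9.5·-3.7500 = -35.6250
edge 7: (4.5,28.5)→(3,8.5)  cross = 4.5·8.5 − 3·28.5 = -47.2500; (r_i+r_j)·cross = 7.5·-47.2500 = -354.3750
Σcross = 779.2500 → A = |Σcross|/2 = 389.6250 mm²
Σ(r_i+r_j)·cross = 25076.0000 → first moment M = |Σ|/6 = 4179.3333
R_c = M/A = 4179.3333/389.6250 = 10.7266 mm
θ = 304° = 5.305801 rad
V = θ·R_c·A = 5.305801·10.7266·389.6250 = 22174.711 mm³

Volume = 22174.711 mm³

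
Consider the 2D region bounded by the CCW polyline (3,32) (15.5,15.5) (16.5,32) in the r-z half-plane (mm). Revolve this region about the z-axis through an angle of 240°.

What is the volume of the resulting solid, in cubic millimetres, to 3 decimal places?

Profile (r,z), 3 vertices: (3,32) (15.5,15.5) (16.5,32)
edge 0: (3,32)→(15.5,15.5)  cross = 3·15.5 − 15.5·32 = -449.5000; (r_i+r_j)·cross = 18.5·-449.5000 = -8315.7500
edge 1: (15.5,15.5)→(16.5,32)  cross = 15.5·32 − 16.5·15.5 = 240.2500; (r_i+r_j)·cross = 32·240.2500 = 7688.0000
edge 2: (16.5,32)→(3,32)  cross = 16.5·32 − 3·32 = 432.0000; (r_i+r_j)·cross = 19.5·432.0000 = 8424.0000
Σcross = 222.7500 → A = |Σcross|/2 = 111.3750 mm²
Σ(r_i+r_j)·cross = 7796.2500 → first moment M = |Σ|/6 = 1299.3750
R_c = M/A = 1299.3750/111.3750 = 11.6667 mm
θ = 240° = 4.188790 rad
V = θ·R_c·A = 4.188790·11.6667·111.3750 = 5442.809 mm³

Volume = 5442.809 mm³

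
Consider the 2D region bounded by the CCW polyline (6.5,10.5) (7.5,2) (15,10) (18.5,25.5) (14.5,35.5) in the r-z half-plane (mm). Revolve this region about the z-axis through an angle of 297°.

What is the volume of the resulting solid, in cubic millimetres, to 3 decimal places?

Volume = 12553.667 mm³

Profile (r,z), 5 vertices: (6.5,10.5) (7.5,2) (15,10) (18.5,25.5) (14.5,35.5)
edge 0: (6.5,10.5)→(7.5,2)  cross = 6.5·2 − 7.5·10.5 = -65.7500; (r_i+r_j)·cross = 14·-65.7500 = -920.5000
edge 1: (7.5,2)→(15,10)  cross = 7.5·10 − 15·2 = 45.0000; (r_i+r_j)·cross = 22.5·45.0000 = 1012.5000
edge 2: (15,10)→(18.5,25.5)  cross = 15·25.5 − 18.5·10 = 197.5000; (r_i+r_j)·cross = 33.5·197.5000 = 6616.2500
edge 3: (18.5,25.5)→(14.5,35.5)  cross = 18.5·35.5 − 14.5·25.5 = 287.0000; (r_i+r_j)·cross = 33·287.0000 = 9471.0000
edge 4: (14.5,35.5)→(6.5,10.5)  cross = 14.5·10.5 − 6.5·35.5 = -78.5000; (r_i+r_j)·cross = 21·-78.5000 = -1648.5000
Σcross = 385.2500 → A = |Σcross|/2 = 192.6250 mm²
Σ(r_i+r_j)·cross = 14530.7500 → first moment M = |Σ|/6 = 2421.7917
R_c = M/A = 2421.7917/192.6250 = 12.5726 mm
θ = 297° = 5.183628 rad
V = θ·R_c·A = 5.183628·12.5726·192.6250 = 12553.667 mm³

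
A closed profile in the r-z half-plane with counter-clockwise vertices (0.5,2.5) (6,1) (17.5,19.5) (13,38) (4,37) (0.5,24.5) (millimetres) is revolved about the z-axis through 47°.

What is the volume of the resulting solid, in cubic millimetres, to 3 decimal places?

Profile (r,z), 6 vertices: (0.5,2.5) (6,1) (17.5,19.5) (13,38) (4,37) (0.5,24.5)
edge 0: (0.5,2.5)→(6,1)  cross = 0.5·1 − 6·2.5 = -14.5000; (r_i+r_j)·cross = 6.5·-14.5000 = -94.2500
edge 1: (6,1)→(17.5,19.5)  cross = 6·19.5 − 17.5·1 = 99.5000; (r_i+r_j)·cross = 23.5·99.5000 = 2338.2500
edge 2: (17.5,19.5)→(13,38)  cross = 17.5·38 − 13·19.5 = 411.5000; (r_i+r_j)·cross = 30.5·411.5000 = 12550.7500
edge 3: (13,38)→(4,37)  cross = 13·37 − 4·38 = 329.0000; (r_i+r_j)·cross = 17·329.0000 = 5593.0000
edge 4: (4,37)→(0.5,24.5)  cross = 4·24.5 − 0.5·37 = 79.5000; (r_i+r_j)·cross = 4.5·79.5000 = 357.7500
edge 5: (0.5,24.5)→(0.5,2.5)  cross = 0.5·2.5 − 0.5·24.5 = -11.0000; (r_i+r_j)·cross = 1·-11.0000 = -11.0000
Σcross = 894.0000 → A = |Σcross|/2 = 447.0000 mm²
Σ(r_i+r_j)·cross = 20734.5000 → first moment M = |Σ|/6 = 3455.7500
R_c = M/A = 3455.7500/447.0000 = 7.7310 mm
θ = 47° = 0.820305 rad
V = θ·R_c·A = 0.820305·7.7310·447.0000 = 2834.768 mm³

Volume = 2834.768 mm³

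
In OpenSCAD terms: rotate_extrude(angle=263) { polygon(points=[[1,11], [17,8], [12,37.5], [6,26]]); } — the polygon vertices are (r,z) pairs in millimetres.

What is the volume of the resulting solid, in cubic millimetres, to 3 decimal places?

Volume = 10961.053 mm³

Profile (r,z), 4 vertices: (1,11) (17,8) (12,37.5) (6,26)
edge 0: (1,11)→(17,8)  cross = 1·8 − 17·11 = -179.0000; (r_i+r_j)·cross = 18·-179.0000 = -3222.0000
edge 1: (17,8)→(12,37.5)  cross = 17·37.5 − 12·8 = 541.5000; (r_i+r_j)·cross = 29·541.5000 = 15703.5000
edge 2: (12,37.5)→(6,26)  cross = 12·26 − 6·37.5 = 87.0000; (r_i+r_j)·cross = 18·87.0000 = 1566.0000
edge 3: (6,26)→(1,11)  cross = 6·11 − 1·26 = 40.0000; (r_i+r_j)·cross = 7·40.0000 = 280.0000
Σcross = 489.5000 → A = |Σcross|/2 = 244.7500 mm²
Σ(r_i+r_j)·cross = 14327.5000 → first moment M = |Σ|/6 = 2387.9167
R_c = M/A = 2387.9167/244.7500 = 9.7566 mm
θ = 263° = 4.590216 rad
V = θ·R_c·A = 4.590216·9.7566·244.7500 = 10961.053 mm³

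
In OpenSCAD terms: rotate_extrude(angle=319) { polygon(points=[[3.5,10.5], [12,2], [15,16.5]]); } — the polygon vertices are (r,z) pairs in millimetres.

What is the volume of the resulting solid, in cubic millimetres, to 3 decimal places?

Volume = 4209.918 mm³

Profile (r,z), 3 vertices: (3.5,10.5) (12,2) (15,16.5)
edge 0: (3.5,10.5)→(12,2)  cross = 3.5·2 − 12·10.5 = -119.0000; (r_i+r_j)·cross = 15.5·-119.0000 = -1844.5000
edge 1: (12,2)→(15,16.5)  cross = 12·16.5 − 15·2 = 168.0000; (r_i+r_j)·cross = 27·168.0000 = 4536.0000
edge 2: (15,16.5)→(3.5,10.5)  cross = 15·10.5 − 3.5·16.5 = 99.7500; (r_i+r_j)·cross = 18.5·99.7500 = 1845.3750
Σcross = 148.7500 → A = |Σcross|/2 = 74.3750 mm²
Σ(r_i+r_j)·cross = 4536.8750 → first moment M = |Σ|/6 = 756.1458
R_c = M/A = 756.1458/74.3750 = 10.1667 mm
θ = 319° = 5.567600 rad
V = θ·R_c·A = 5.567600·10.1667·74.3750 = 4209.918 mm³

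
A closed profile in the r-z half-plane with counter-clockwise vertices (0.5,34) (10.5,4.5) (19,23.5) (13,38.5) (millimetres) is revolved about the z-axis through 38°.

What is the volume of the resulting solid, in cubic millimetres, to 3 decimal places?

Volume = 2232.167 mm³

Profile (r,z), 4 vertices: (0.5,34) (10.5,4.5) (19,23.5) (13,38.5)
edge 0: (0.5,34)→(10.5,4.5)  cross = 0.5·4.5 − 10.5·34 = -354.7500; (r_i+r_j)·cross = 11·-354.7500 = -3902.2500
edge 1: (10.5,4.5)→(19,23.5)  cross = 10.5·23.5 − 19·4.5 = 161.2500; (r_i+r_j)·cross = 29.5·161.2500 = 4756.8750
edge 2: (19,23.5)→(13,38.5)  cross = 19·38.5 − 13·23.5 = 426.0000; (r_i+r_j)·cross = 32·426.0000 = 13632.0000
edge 3: (13,38.5)→(0.5,34)  cross = 13·34 − 0.5·38.5 = 422.7500; (r_i+r_j)·cross = 13.5·422.7500 = 5707.1250
Σcross = 655.2500 → A = |Σcross|/2 = 327.6250 mm²
Σ(r_i+r_j)·cross = 20193.7500 → first moment M = |Σ|/6 = 3365.6250
R_c = M/A = 3365.6250/327.6250 = 10.2728 mm
θ = 38° = 0.663225 rad
V = θ·R_c·A = 0.663225·10.2728·327.6250 = 2232.167 mm³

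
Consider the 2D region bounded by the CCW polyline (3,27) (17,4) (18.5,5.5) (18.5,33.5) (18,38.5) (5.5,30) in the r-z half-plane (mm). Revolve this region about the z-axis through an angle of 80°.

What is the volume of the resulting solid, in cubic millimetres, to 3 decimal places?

Profile (r,z), 6 vertices: (3,27) (17,4) (18.5,5.5) (18.5,33.5) (18,38.5) (5.5,30)
edge 0: (3,27)→(17,4)  cross = 3·4 − 17·27 = -447.0000; (r_i+r_j)·cross = 20·-447.0000 = -8940.0000
edge 1: (17,4)→(18.5,5.5)  cross = 17·5.5 − 18.5·4 = 19.5000; (r_i+r_j)·cross = 35.5·19.5000 = 692.2500
edge 2: (18.5,5.5)→(18.5,33.5)  cross = 18.5·33.5 − 18.5·5.5 = 518.0000; (r_i+r_j)·cross = 37·518.0000 = 19166.0000
edge 3: (18.5,33.5)→(18,38.5)  cross = 18.5·38.5 − 18·33.5 = 109.2500; (r_i+r_j)·cross = 36.5·109.2500 = 3987.6250
edge 4: (18,38.5)→(5.5,30)  cross = 18·30 − 5.5·38.5 = 328.2500; (r_i+r_j)·cross = 23.5·328.2500 = 7713.8750
edge 5: (5.5,30)→(3,27)  cross = 5.5·27 − 3·30 = 58.5000; (r_i+r_j)·cross = 8.5·58.5000 = 497.2500
Σcross = 586.5000 → A = |Σcross|/2 = 293.2500 mm²
Σ(r_i+r_j)·cross = 23117.0000 → first moment M = |Σ|/6 = 3852.8333
R_c = M/A = 3852.8333/293.2500 = 13.1384 mm
θ = 80° = 1.396263 rad
V = θ·R_c·A = 1.396263·13.1384·293.2500 = 5379.570 mm³

Volume = 5379.570 mm³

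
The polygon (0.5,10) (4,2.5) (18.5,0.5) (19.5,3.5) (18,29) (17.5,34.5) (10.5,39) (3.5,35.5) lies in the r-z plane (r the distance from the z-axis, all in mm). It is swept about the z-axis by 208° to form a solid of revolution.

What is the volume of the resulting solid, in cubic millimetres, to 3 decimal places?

Profile (r,z), 8 vertices: (0.5,10) (4,2.5) (18.5,0.5) (19.5,3.5) (18,29) (17.5,34.5) (10.5,39) (3.5,35.5)
edge 0: (0.5,10)→(4,2.5)  cross = 0.5·2.5 − 4·10 = -38.7500; (r_i+r_j)·cross = 4.5·-38.7500 = -174.3750
edge 1: (4,2.5)→(18.5,0.5)  cross = 4·0.5 − 18.5·2.5 = -44.2500; (r_i+r_j)·cross = 22.5·-44.2500 = -995.6250
edge 2: (18.5,0.5)→(19.5,3.5)  cross = 18.5·3.5 − 19.5·0.5 = 55.0000; (r_i+r_j)·cross = 38·55.0000 = 2090.0000
edge 3: (19.5,3.5)→(18,29)  cross = 19.5·29 − 18·3.5 = 502.5000; (r_i+r_j)·cross = 37.5·502.5000 = 18843.7500
edge 4: (18,29)→(17.5,34.5)  cross = 18·34.5 − 17.5·29 = 113.5000; (r_i+r_j)·cross = 35.5·113.5000 = 4029.2500
edge 5: (17.5,34.5)→(10.5,39)  cross = 17.5·39 − 10.5·34.5 = 320.2500; (r_i+r_j)·cross = 28·320.2500 = 8967.0000
edge 6: (10.5,39)→(3.5,35.5)  cross = 10.5·35.5 − 3.5·39 = 236.2500; (r_i+r_j)·cross = 14·236.2500 = 3307.5000
edge 7: (3.5,35.5)→(0.5,10)  cross = 3.5·10 − 0.5·35.5 = 17.2500; (r_i+r_j)·cross = 4·17.2500 = 69.0000
Σcross = 1161.7500 → A = |Σcross|/2 = 580.8750 mm²
Σ(r_i+r_j)·cross = 36136.5000 → first moment M = |Σ|/6 = 6022.7500
R_c = M/A = 6022.7500/580.8750 = 10.3684 mm
θ = 208° = 3.630285 rad
V = θ·R_c·A = 3.630285·10.3684·580.8750 = 21864.298 mm³

Volume = 21864.298 mm³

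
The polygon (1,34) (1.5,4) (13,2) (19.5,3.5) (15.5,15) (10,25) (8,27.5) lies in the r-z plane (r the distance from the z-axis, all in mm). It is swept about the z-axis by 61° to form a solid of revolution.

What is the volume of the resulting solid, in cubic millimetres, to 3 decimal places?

Volume = 3074.845 mm³

Profile (r,z), 7 vertices: (1,34) (1.5,4) (13,2) (19.5,3.5) (15.5,15) (10,25) (8,27.5)
edge 0: (1,34)→(1.5,4)  cross = 1·4 − 1.5·34 = -47.0000; (r_i+r_j)·cross = 2.5·-47.0000 = -117.5000
edge 1: (1.5,4)→(13,2)  cross = 1.5·2 − 13·4 = -49.0000; (r_i+r_j)·cross = 14.5·-49.0000 = -710.5000
edge 2: (13,2)→(19.5,3.5)  cross = 13·3.5 − 19.5·2 = 6.5000; (r_i+r_j)·cross = 32.5·6.5000 = 211.2500
edge 3: (19.5,3.5)→(15.5,15)  cross = 19.5·15 − 15.5·3.5 = 238.2500; (r_i+r_j)·cross = 35·238.2500 = 8338.7500
edge 4: (15.5,15)→(10,25)  cross = 15.5·25 − 10·15 = 237.5000; (r_i+r_j)·cross = 25.5·237.5000 = 6056.2500
edge 5: (10,25)→(8,27.5)  cross = 10·27.5 − 8·25 = 75.0000; (r_i+r_j)·cross = 18·75.0000 = 1350.0000
edge 6: (8,27.5)→(1,34)  cross = 8·34 − 1·27.5 = 244.5000; (r_i+r_j)·cross = 9·244.5000 = 2200.5000
Σcross = 705.7500 → A = |Σcross|/2 = 352.8750 mm²
Σ(r_i+r_j)·cross = 17328.7500 → first moment M = |Σ|/6 = 2888.1250
R_c = M/A = 2888.1250/352.8750 = 8.1846 mm
θ = 61° = 1.064651 rad
V = θ·R_c·A = 1.064651·8.1846·352.8750 = 3074.845 mm³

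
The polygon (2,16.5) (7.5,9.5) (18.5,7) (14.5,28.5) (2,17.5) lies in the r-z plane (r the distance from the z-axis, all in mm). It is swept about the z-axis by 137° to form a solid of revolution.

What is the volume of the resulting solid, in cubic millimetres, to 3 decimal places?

Volume = 5215.988 mm³

Profile (r,z), 5 vertices: (2,16.5) (7.5,9.5) (18.5,7) (14.5,28.5) (2,17.5)
edge 0: (2,16.5)→(7.5,9.5)  cross = 2·9.5 − 7.5·16.5 = -104.7500; (r_i+r_j)·cross = 9.5·-104.7500 = -995.1250
edge 1: (7.5,9.5)→(18.5,7)  cross = 7.5·7 − 18.5·9.5 = -123.2500; (r_i+r_j)·cross = 26·-123.2500 = -3204.5000
edge 2: (18.5,7)→(14.5,28.5)  cross = 18.5·28.5 − 14.5·7 = 425.7500; (r_i+r_j)·cross = 33·425.7500 = 14049.7500
edge 3: (14.5,28.5)→(2,17.5)  cross = 14.5·17.5 − 2·28.5 = 196.7500; (r_i+r_j)·cross = 16.5·196.7500 = 3246.3750
edge 4: (2,17.5)→(2,16.5)  cross = 2·16.5 − 2·17.5 = -2.0000; (r_i+r_j)·cross = 4·-2.0000 = -8.0000
Σcross = 392.5000 → A = |Σcross|/2 = 196.2500 mm²
Σ(r_i+r_j)·cross = 13088.5000 → first moment M = |Σ|/6 = 2181.4167
R_c = M/A = 2181.4167/196.2500 = 11.1155 mm
θ = 137° = 2.391101 rad
V = θ·R_c·A = 2.391101·11.1155·196.2500 = 5215.988 mm³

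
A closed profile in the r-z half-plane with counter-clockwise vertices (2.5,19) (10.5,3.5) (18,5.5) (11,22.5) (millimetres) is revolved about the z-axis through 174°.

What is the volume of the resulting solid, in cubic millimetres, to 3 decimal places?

Profile (r,z), 4 vertices: (2.5,19) (10.5,3.5) (18,5.5) (11,22.5)
edge 0: (2.5,19)→(10.5,3.5)  cross = 2.5·3.5 − 10.5·19 = -190.7500; (r_i+r_j)·cross = 13·-190.7500 = -2479.7500
edge 1: (10.5,3.5)→(18,5.5)  cross = 10.5·5.5 − 18·3.5 = -5.2500; (r_i+r_j)·cross = 28.5·-5.2500 = -149.6250
edge 2: (18,5.5)→(11,22.5)  cross = 18·22.5 − 11·5.5 = 344.5000; (r_i+r_j)·cross = 29·344.5000 = 9990.5000
edge 3: (11,22.5)→(2.5,19)  cross = 11·19 − 2.5·22.5 = 152.7500; (r_i+r_j)·cross = 13.5·152.7500 = 2062.1250
Σcross = 301.2500 → A = |Σcross|/2 = 150.6250 mm²
Σ(r_i+r_j)·cross = 9423.2500 → first moment M = |Σ|/6 = 1570.5417
R_c = M/A = 1570.5417/150.6250 = 10.4268 mm
θ = 174° = 3.036873 rad
V = θ·R_c·A = 3.036873·10.4268·150.6250 = 4769.535 mm³

Volume = 4769.535 mm³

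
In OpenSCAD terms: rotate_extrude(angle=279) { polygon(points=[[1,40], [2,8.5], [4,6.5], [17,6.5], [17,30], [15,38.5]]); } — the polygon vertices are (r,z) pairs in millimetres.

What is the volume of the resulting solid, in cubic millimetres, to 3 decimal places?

Volume = 21909.362 mm³

Profile (r,z), 6 vertices: (1,40) (2,8.5) (4,6.5) (17,6.5) (17,30) (15,38.5)
edge 0: (1,40)→(2,8.5)  cross = 1·8.5 − 2·40 = -71.5000; (r_i+r_j)·cross = 3·-71.5000 = -214.5000
edge 1: (2,8.5)→(4,6.5)  cross = 2·6.5 − 4·8.5 = -21.0000; (r_i+r_j)·cross = 6·-21.0000 = -126.0000
edge 2: (4,6.5)→(17,6.5)  cross = 4·6.5 − 17·6.5 = -84.5000; (r_i+r_j)·cross = 21·-84.5000 = -1774.5000
edge 3: (17,6.5)→(17,30)  cross = 17·30 − 17·6.5 = 399.5000; (r_i+r_j)·cross = 34·399.5000 = 13583.0000
edge 4: (17,30)→(15,38.5)  cross = 17·38.5 − 15·30 = 204.5000; (r_i+r_j)·cross = 32·204.5000 = 6544.0000
edge 5: (15,38.5)→(1,40)  cross = 15·40 − 1·38.5 = 561.5000; (r_i+r_j)·cross = 16·561.5000 = 8984.0000
Σcross = 988.5000 → A = |Σcross|/2 = 494.2500 mm²
Σ(r_i+r_j)·cross = 26996.0000 → first moment M = |Σ|/6 = 4499.3333
R_c = M/A = 4499.3333/494.2500 = 9.1034 mm
θ = 279° = 4.869469 rad
V = θ·R_c·A = 4.869469·9.1034·494.2500 = 21909.362 mm³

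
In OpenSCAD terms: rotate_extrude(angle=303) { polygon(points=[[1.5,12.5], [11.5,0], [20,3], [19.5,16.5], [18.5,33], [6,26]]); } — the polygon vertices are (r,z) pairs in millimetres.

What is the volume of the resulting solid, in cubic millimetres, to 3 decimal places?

Profile (r,z), 6 vertices: (1.5,12.5) (11.5,0) (20,3) (19.5,16.5) (18.5,33) (6,26)
edge 0: (1.5,12.5)→(11.5,0)  cross = 1.5·0 − 11.5·12.5 = -143.7500; (r_i+r_j)·cross = 13·-143.7500 = -1868.7500
edge 1: (11.5,0)→(20,3)  cross = 11.5·3 − 20·0 = 34.5000; (r_i+r_j)·cross = 31.5·34.5000 = 1086.7500
edge 2: (20,3)→(19.5,16.5)  cross = 20·16.5 − 19.5·3 = 271.5000; (r_i+r_j)·cross = 39.5·271.5000 = 10724.2500
edge 3: (19.5,16.5)→(18.5,33)  cross = 19.5·33 − 18.5·16.5 = 338.2500; (r_i+r_j)·cross = 38·338.2500 = 12853.5000
edge 4: (18.5,33)→(6,26)  cross = 18.5·26 − 6·33 = 283.0000; (r_i+r_j)·cross = 24.5·283.0000 = 6933.5000
edge 5: (6,26)→(1.5,12.5)  cross = 6·12.5 − 1.5·26 = 36.0000; (r_i+r_j)·cross = 7.5·36.0000 = 270.0000
Σcross = 819.5000 → A = |Σcross|/2 = 409.7500 mm²
Σ(r_i+r_j)·cross = 29999.2500 → first moment M = |Σ|/6 = 4999.8750
R_c = M/A = 4999.8750/409.7500 = 12.2023 mm
θ = 303° = 5.288348 rad
V = θ·R_c·A = 5.288348·12.2023·409.7500 = 26441.077 mm³

Volume = 26441.077 mm³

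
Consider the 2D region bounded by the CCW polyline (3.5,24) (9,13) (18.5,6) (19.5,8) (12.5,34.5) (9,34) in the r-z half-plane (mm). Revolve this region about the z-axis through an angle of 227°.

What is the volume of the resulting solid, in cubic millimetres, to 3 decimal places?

Profile (r,z), 6 vertices: (3.5,24) (9,13) (18.5,6) (19.5,8) (12.5,34.5) (9,34)
edge 0: (3.5,24)→(9,13)  cross = 3.5·13 − 9·24 = -170.5000; (r_i+r_j)·cross = 12.5·-170.5000 = -2131.2500
edge 1: (9,13)→(18.5,6)  cross = 9·6 − 18.5·13 = -186.5000; (r_i+r_j)·cross = 27.5·-186.5000 = -5128.7500
edge 2: (18.5,6)→(19.5,8)  cross = 18.5·8 − 19.5·6 = 31.0000; (r_i+r_j)·cross = 38·31.0000 = 1178.0000
edge 3: (19.5,8)→(12.5,34.5)  cross = 19.5·34.5 − 12.5·8 = 572.7500; (r_i+r_j)·cross = 32·572.7500 = 18328.0000
edge 4: (12.5,34.5)→(9,34)  cross = 12.5·34 − 9·34.5 = 114.5000; (r_i+r_j)·cross = 21.5·114.5000 = 2461.7500
edge 5: (9,34)→(3.5,24)  cross = 9·24 − 3.5·34 = 97.0000; (r_i+r_j)·cross = 12.5·97.0000 = 1212.5000
Σcross = 458.2500 → A = |Σcross|/2 = 229.1250 mm²
Σ(r_i+r_j)·cross = 15920.2500 → first moment M = |Σ|/6 = 2653.3750
R_c = M/A = 2653.3750/229.1250 = 11.5805 mm
θ = 227° = 3.961897 rad
V = θ·R_c·A = 3.961897·11.5805·229.1250 = 10512.400 mm³

Volume = 10512.400 mm³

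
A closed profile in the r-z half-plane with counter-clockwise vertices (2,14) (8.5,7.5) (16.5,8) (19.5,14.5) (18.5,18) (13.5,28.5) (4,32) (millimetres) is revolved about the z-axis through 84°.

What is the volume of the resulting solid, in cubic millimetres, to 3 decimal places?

Volume = 4463.898 mm³

Profile (r,z), 7 vertices: (2,14) (8.5,7.5) (16.5,8) (19.5,14.5) (18.5,18) (13.5,28.5) (4,32)
edge 0: (2,14)→(8.5,7.5)  cross = 2·7.5 − 8.5·14 = -104.0000; (r_i+r_j)·cross = 10.5·-104.0000 = -1092.0000
edge 1: (8.5,7.5)→(16.5,8)  cross = 8.5·8 − 16.5·7.5 = -55.7500; (r_i+r_j)·cross = 25·-55.7500 = -1393.7500
edge 2: (16.5,8)→(19.5,14.5)  cross = 16.5·14.5 − 19.5·8 = 83.2500; (r_i+r_j)·cross = 36·83.2500 = 2997.0000
edge 3: (19.5,14.5)→(18.5,18)  cross = 19.5·18 − 18.5·14.5 = 82.7500; (r_i+r_j)·cross = 38·82.7500 = 3144.5000
edge 4: (18.5,18)→(13.5,28.5)  cross = 18.5·28.5 − 13.5·18 = 284.2500; (r_i+r_j)·cross = 32·284.2500 = 9096.0000
edge 5: (13.5,28.5)→(4,32)  cross = 13.5·32 − 4·28.5 = 318.0000; (r_i+r_j)·cross = 17.5·318.0000 = 5565.0000
edge 6: (4,32)→(2,14)  cross = 4·14 − 2·32 = -8.0000; (r_i+r_j)·cross = 6·-8.0000 = -48.0000
Σcross = 600.5000 → A = |Σcross|/2 = 300.2500 mm²
Σ(r_i+r_j)·cross = 18268.7500 → first moment M = |Σ|/6 = 3044.7917
R_c = M/A = 3044.7917/300.2500 = 10.1409 mm
θ = 84° = 1.466077 rad
V = θ·R_c·A = 1.466077·10.1409·300.2500 = 4463.898 mm³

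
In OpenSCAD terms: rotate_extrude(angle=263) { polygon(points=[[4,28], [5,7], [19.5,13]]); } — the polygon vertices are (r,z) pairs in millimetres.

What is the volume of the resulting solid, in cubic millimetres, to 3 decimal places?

Volume = 6769.995 mm³

Profile (r,z), 3 vertices: (4,28) (5,7) (19.5,13)
edge 0: (4,28)→(5,7)  cross = 4·7 − 5·28 = -112.0000; (r_i+r_j)·cross = 9·-112.0000 = -1008.0000
edge 1: (5,7)→(19.5,13)  cross = 5·13 − 19.5·7 = -71.5000; (r_i+r_j)·cross = 24.5·-71.5000 = -1751.7500
edge 2: (19.5,13)→(4,28)  cross = 19.5·28 − 4·13 = 494.0000; (r_i+r_j)·cross = 23.5·494.0000 = 11609.0000
Σcross = 310.5000 → A = |Σcross|/2 = 155.2500 mm²
Σ(r_i+r_j)·cross = 8849.2500 → first moment M = |Σ|/6 = 1474.8750
R_c = M/A = 1474.8750/155.2500 = 9.5000 mm
θ = 263° = 4.590216 rad
V = θ·R_c·A = 4.590216·9.5000·155.2500 = 6769.995 mm³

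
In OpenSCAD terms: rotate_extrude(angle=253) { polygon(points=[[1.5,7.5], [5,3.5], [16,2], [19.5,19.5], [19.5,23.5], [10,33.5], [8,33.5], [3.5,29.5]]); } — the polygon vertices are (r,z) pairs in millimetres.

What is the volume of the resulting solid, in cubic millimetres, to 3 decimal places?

Profile (r,z), 8 vertices: (1.5,7.5) (5,3.5) (16,2) (19.5,19.5) (19.5,23.5) (10,33.5) (8,33.5) (3.5,29.5)
edge 0: (1.5,7.5)→(5,3.5)  cross = 1.5·3.5 − 5·7.5 = -32.2500; (r_i+r_j)·cross = 6.5·-32.2500 = -209.6250
edge 1: (5,3.5)→(16,2)  cross = 5·2 − 16·3.5 = -46.0000; (r_i+r_j)·cross = 21·-46.0000 = -966.0000
edge 2: (16,2)→(19.5,19.5)  cross = 16·19.5 − 19.5·2 = 273.0000; (r_i+r_j)·cross = 35.5·273.0000 = 9691.5000
edge 3: (19.5,19.5)→(19.5,23.5)  cross = 19.5·23.5 − 19.5·19.5 = 78.0000; (r_i+r_j)·cross = 39·78.0000 = 3042.0000
edge 4: (19.5,23.5)→(10,33.5)  cross = 19.5·33.5 − 10·23.5 = 418.2500; (r_i+r_j)·cross = 29.5·418.2500 = 12338.3750
edge 5: (10,33.5)→(8,33.5)  cross = 10·33.5 − 8·33.5 = 67.0000; (r_i+r_j)·cross = 18·67.0000 = 1206.0000
edge 6: (8,33.5)→(3.5,29.5)  cross = 8·29.5 − 3.5·33.5 = 118.7500; (r_i+r_j)·cross = 11.5·118.7500 = 1365.6250
edge 7: (3.5,29.5)→(1.5,7.5)  cross = 3.5·7.5 − 1.5·29.5 = -18.0000; (r_i+r_j)·cross = 5·-18.0000 = -90.0000
Σcross = 858.7500 → A = |Σcross|/2 = 429.3750 mm²
Σ(r_i+r_j)·cross = 26377.8750 → first moment M = |Σ|/6 = 4396.3125
R_c = M/A = 4396.3125/429.3750 = 10.2389 mm
θ = 253° = 4.415683 rad
V = θ·R_c·A = 4.415683·10.2389·429.3750 = 19412.722 mm³

Volume = 19412.722 mm³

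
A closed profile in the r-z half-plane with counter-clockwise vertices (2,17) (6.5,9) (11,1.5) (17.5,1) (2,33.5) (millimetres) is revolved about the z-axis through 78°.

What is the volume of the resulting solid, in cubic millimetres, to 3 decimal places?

Profile (r,z), 5 vertices: (2,17) (6.5,9) (11,1.5) (17.5,1) (2,33.5)
edge 0: (2,17)→(6.5,9)  cross = 2·9 − 6.5·17 = -92.5000; (r_i+r_j)·cross = 8.5·-92.5000 = -786.2500
edge 1: (6.5,9)→(11,1.5)  cross = 6.5·1.5 − 11·9 = -89.2500; (r_i+r_j)·cross = 17.5·-89.2500 = -1561.8750
edge 2: (11,1.5)→(17.5,1)  cross = 11·1 − 17.5·1.5 = -15.2500; (r_i+r_j)·cross = 28.5·-15.2500 = -434.6250
edge 3: (17.5,1)→(2,33.5)  cross = 17.5·33.5 − 2·1 = 584.2500; (r_i+r_j)·cross = 19.5·584.2500 = 11392.8750
edge 4: (2,33.5)→(2,17)  cross = 2·17 − 2·33.5 = -33.0000; (r_i+r_j)·cross = 4·-33.0000 = -132.0000
Σcross = 354.2500 → A = |Σcross|/2 = 177.1250 mm²
Σ(r_i+r_j)·cross = 8478.1250 → first moment M = |Σ|/6 = 1413.0208
R_c = M/A = 1413.0208/177.1250 = 7.9775 mm
θ = 78° = 1.361357 rad
V = θ·R_c·A = 1.361357·7.9775·177.1250 = 1923.626 mm³

Volume = 1923.626 mm³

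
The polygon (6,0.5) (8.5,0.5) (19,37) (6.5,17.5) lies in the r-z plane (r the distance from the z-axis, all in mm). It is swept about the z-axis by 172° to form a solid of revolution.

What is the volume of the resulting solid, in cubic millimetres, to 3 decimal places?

Volume = 4724.845 mm³

Profile (r,z), 4 vertices: (6,0.5) (8.5,0.5) (19,37) (6.5,17.5)
edge 0: (6,0.5)→(8.5,0.5)  cross = 6·0.5 − 8.5·0.5 = -1.2500; (r_i+r_j)·cross = 14.5·-1.2500 = -18.1250
edge 1: (8.5,0.5)→(19,37)  cross = 8.5·37 − 19·0.5 = 305.0000; (r_i+r_j)·cross = 27.5·305.0000 = 8387.5000
edge 2: (19,37)→(6.5,17.5)  cross = 19·17.5 − 6.5·37 = 92.0000; (r_i+r_j)·cross = 25.5·92.0000 = 2346.0000
edge 3: (6.5,17.5)→(6,0.5)  cross = 6.5·0.5 − 6·17.5 = -101.7500; (r_i+r_j)·cross = 12.5·-101.7500 = -1271.8750
Σcross = 294.0000 → A = |Σcross|/2 = 147.0000 mm²
Σ(r_i+r_j)·cross = 9443.5000 → first moment M = |Σ|/6 = 1573.9167
R_c = M/A = 1573.9167/147.0000 = 10.7069 mm
θ = 172° = 3.001966 rad
V = θ·R_c·A = 3.001966·10.7069·147.0000 = 4724.845 mm³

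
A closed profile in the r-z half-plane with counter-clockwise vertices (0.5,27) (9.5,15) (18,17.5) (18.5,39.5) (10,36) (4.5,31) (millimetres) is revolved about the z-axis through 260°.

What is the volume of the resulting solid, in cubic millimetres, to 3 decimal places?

Volume = 14514.333 mm³

Profile (r,z), 6 vertices: (0.5,27) (9.5,15) (18,17.5) (18.5,39.5) (10,36) (4.5,31)
edge 0: (0.5,27)→(9.5,15)  cross = 0.5·15 − 9.5·27 = -249.0000; (r_i+r_j)·cross = 10·-249.0000 = -2490.0000
edge 1: (9.5,15)→(18,17.5)  cross = 9.5·17.5 − 18·15 = -103.7500; (r_i+r_j)·cross = 27.5·-103.7500 = -2853.1250
edge 2: (18,17.5)→(18.5,39.5)  cross = 18·39.5 − 18.5·17.5 = 387.2500; (r_i+r_j)·cross = 36.5·387.2500 = 14134.6250
edge 3: (18.5,39.5)→(10,36)  cross = 18.5·36 − 10·39.5 = 271.0000; (r_i+r_j)·cross = 28.5·271.0000 = 7723.5000
edge 4: (10,36)→(4.5,31)  cross = 10·31 − 4.5·36 = 148.0000; (r_i+r_j)·cross = 14.5·148.0000 = 2146.0000
edge 5: (4.5,31)→(0.5,27)  cross = 4.5·27 − 0.5·31 = 106.0000; (r_i+r_j)·cross = 5·106.0000 = 530.0000
Σcross = 559.5000 → A = |Σcross|/2 = 279.7500 mm²
Σ(r_i+r_j)·cross = 19191.0000 → first moment M = |Σ|/6 = 3198.5000
R_c = M/A = 3198.5000/279.7500 = 11.4334 mm
θ = 260° = 4.537856 rad
V = θ·R_c·A = 4.537856·11.4334·279.7500 = 14514.333 mm³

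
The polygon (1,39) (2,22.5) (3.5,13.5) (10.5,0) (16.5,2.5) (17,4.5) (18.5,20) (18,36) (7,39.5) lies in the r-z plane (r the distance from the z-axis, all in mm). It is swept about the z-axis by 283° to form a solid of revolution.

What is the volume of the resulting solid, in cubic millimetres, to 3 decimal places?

Volume = 27135.900 mm³

Profile (r,z), 9 vertices: (1,39) (2,22.5) (3.5,13.5) (10.5,0) (16.5,2.5) (17,4.5) (18.5,20) (18,36) (7,39.5)
edge 0: (1,39)→(2,22.5)  cross = 1·22.5 − 2·39 = -55.5000; (r_i+r_j)·cross = 3·-55.5000 = -166.5000
edge 1: (2,22.5)→(3.5,13.5)  cross = 2·13.5 − 3.5·22.5 = -51.7500; (r_i+r_j)·cross = 5.5·-51.7500 = -284.6250
edge 2: (3.5,13.5)→(10.5,0)  cross = 3.5·0 − 10.5·13.5 = -141.7500; (r_i+r_j)·cross = 14·-141.7500 = -1984.5000
edge 3: (10.5,0)→(16.5,2.5)  cross = 10.5·2.5 − 16.5·0 = 26.2500; (r_i+r_j)·cross = 27·26.2500 = 708.7500
edge 4: (16.5,2.5)→(17,4.5)  cross = 16.5·4.5 − 17·2.5 = 31.7500; (r_i+r_j)·cross = 33.5·31.7500 = 1063.6250
edge 5: (17,4.5)→(18.5,20)  cross = 17·20 − 18.5·4.5 = 256.7500; (r_i+r_j)·cross = 35.5·256.7500 = 9114.6250
edge 6: (18.5,20)→(18,36)  cross = 18.5·36 − 18·20 = 306.0000; (r_i+r_j)·cross = 36.5·306.0000 = 11169.0000
edge 7: (18,36)→(7,39.5)  cross = 18·39.5 − 7·36 = 459.0000; (r_i+r_j)·cross = 25·459.0000 = 11475.0000
edge 8: (7,39.5)→(1,39)  cross = 7·39 − 1·39.5 = 233.5000; (r_i+r_j)·cross = 8·233.5000 = 1868.0000
Σcross = 1064.2500 → A = |Σcross|/2 = 532.1250 mm²
Σ(r_i+r_j)·cross = 32963.3750 → first moment M = |Σ|/6 = 5493.8958
R_c = M/A = 5493.8958/532.1250 = 10.3244 mm
θ = 283° = 4.939282 rad
V = θ·R_c·A = 4.939282·10.3244·532.1250 = 27135.900 mm³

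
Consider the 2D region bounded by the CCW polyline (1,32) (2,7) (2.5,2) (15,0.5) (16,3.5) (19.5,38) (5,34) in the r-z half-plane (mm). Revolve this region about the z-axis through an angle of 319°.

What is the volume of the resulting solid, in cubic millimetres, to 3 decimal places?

Volume = 29833.290 mm³

Profile (r,z), 7 vertices: (1,32) (2,7) (2.5,2) (15,0.5) (16,3.5) (19.5,38) (5,34)
edge 0: (1,32)→(2,7)  cross = 1·7 − 2·32 = -57.0000; (r_i+r_j)·cross = 3·-57.0000 = -171.0000
edge 1: (2,7)→(2.5,2)  cross = 2·2 − 2.5·7 = -13.5000; (r_i+r_j)·cross = 4.5·-13.5000 = -60.7500
edge 2: (2.5,2)→(15,0.5)  cross = 2.5·0.5 − 15·2 = -28.7500; (r_i+r_j)·cross = 17.5·-28.7500 = -503.1250
edge 3: (15,0.5)→(16,3.5)  cross = 15·3.5 − 16·0.5 = 44.5000; (r_i+r_j)·cross = 31·44.5000 = 1379.5000
edge 4: (16,3.5)→(19.5,38)  cross = 16·38 − 19.5·3.5 = 539.7500; (r_i+r_j)·cross = 35.5·539.7500 = 19161.1250
edge 5: (19.5,38)→(5,34)  cross = 19.5·34 − 5·38 = 473.0000; (r_i+r_j)·cross = 24.5·473.0000 = 11588.5000
edge 6: (5,34)→(1,32)  cross = 5·32 − 1·34 = 126.0000; (r_i+r_j)·cross = 6·126.0000 = 756.0000
Σcross = 1084.0000 → A = |Σcross|/2 = 542.0000 mm²
Σ(r_i+r_j)·cross = 32150.2500 → first moment M = |Σ|/6 = 5358.3750
R_c = M/A = 5358.3750/542.0000 = 9.8863 mm
θ = 319° = 5.567600 rad
V = θ·R_c·A = 5.567600·9.8863·542.0000 = 29833.290 mm³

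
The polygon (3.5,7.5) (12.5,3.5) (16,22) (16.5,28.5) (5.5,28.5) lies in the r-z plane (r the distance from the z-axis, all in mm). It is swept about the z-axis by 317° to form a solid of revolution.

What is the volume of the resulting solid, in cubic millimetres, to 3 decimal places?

Volume = 13214.378 mm³

Profile (r,z), 5 vertices: (3.5,7.5) (12.5,3.5) (16,22) (16.5,28.5) (5.5,28.5)
edge 0: (3.5,7.5)→(12.5,3.5)  cross = 3.5·3.5 − 12.5·7.5 = -81.5000; (r_i+r_j)·cross = 16·-81.5000 = -1304.0000
edge 1: (12.5,3.5)→(16,22)  cross = 12.5·22 − 16·3.5 = 219.0000; (r_i+r_j)·cross = 28.5·219.0000 = 6241.5000
edge 2: (16,22)→(16.5,28.5)  cross = 16·28.5 − 16.5·22 = 93.0000; (r_i+r_j)·cross = 32.5·93.0000 = 3022.5000
edge 3: (16.5,28.5)→(5.5,28.5)  cross = 16.5·28.5 − 5.5·28.5 = 313.5000; (r_i+r_j)·cross = 22·313.5000 = 6897.0000
edge 4: (5.5,28.5)→(3.5,7.5)  cross = 5.5·7.5 − 3.5·28.5 = -58.5000; (r_i+r_j)·cross = 9·-58.5000 = -526.5000
Σcross = 485.5000 → A = |Σcross|/2 = 242.7500 mm²
Σ(r_i+r_j)·cross = 14330.5000 → first moment M = |Σ|/6 = 2388.4167
R_c = M/A = 2388.4167/242.7500 = 9.8390 mm
θ = 317° = 5.532694 rad
V = θ·R_c·A = 5.532694·9.8390·242.7500 = 13214.378 mm³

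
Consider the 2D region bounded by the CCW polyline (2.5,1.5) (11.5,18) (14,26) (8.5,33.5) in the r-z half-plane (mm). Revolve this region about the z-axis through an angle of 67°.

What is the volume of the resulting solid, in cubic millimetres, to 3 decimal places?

Profile (r,z), 4 vertices: (2.5,1.5) (11.5,18) (14,26) (8.5,33.5)
edge 0: (2.5,1.5)→(11.5,18)  cross = 2.5·18 − 11.5·1.5 = 27.7500; (r_i+r_j)·cross = 14·27.7500 = 388.5000
edge 1: (11.5,18)→(14,26)  cross = 11.5·26 − 14·18 = 47.0000; (r_i+r_j)·cross = 25.5·47.0000 = 1198.5000
edge 2: (14,26)→(8.5,33.5)  cross = 14·33.5 − 8.5·26 = 248.0000; (r_i+r_j)·cross = 22.5·248.0000 = 5580.0000
edge 3: (8.5,33.5)→(2.5,1.5)  cross = 8.5·1.5 − 2.5·33.5 = -71.0000; (r_i+r_j)·cross = 11·-71.0000 = -781.0000
Σcross = 251.7500 → A = |Σcross|/2 = 125.8750 mm²
Σ(r_i+r_j)·cross = 6386.0000 → first moment M = |Σ|/6 = 1064.3333
R_c = M/A = 1064.3333/125.8750 = 8.4555 mm
θ = 67° = 1.169371 rad
V = θ·R_c·A = 1.169371·8.4555·125.8750 = 1244.600 mm³

Volume = 1244.600 mm³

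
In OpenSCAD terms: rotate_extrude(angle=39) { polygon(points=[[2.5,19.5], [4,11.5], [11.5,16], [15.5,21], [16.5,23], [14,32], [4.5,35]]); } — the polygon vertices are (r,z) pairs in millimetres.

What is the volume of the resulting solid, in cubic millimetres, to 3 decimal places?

Profile (r,z), 7 vertices: (2.5,19.5) (4,11.5) (11.5,16) (15.5,21) (16.5,23) (14,32) (4.5,35)
edge 0: (2.5,19.5)→(4,11.5)  cross = 2.5·11.5 − 4·19.5 = -49.2500; (r_i+r_j)·cross = 6.5·-49.2500 = -320.1250
edge 1: (4,11.5)→(11.5,16)  cross = 4·16 − 11.5·11.5 = -68.2500; (r_i+r_j)·cross = 15.5·-68.2500 = -1057.8750
edge 2: (11.5,16)→(15.5,21)  cross = 11.5·21 − 15.5·16 = -6.5000; (r_i+r_j)·cross = 27·-6.5000 = -175.5000
edge 3: (15.5,21)→(16.5,23)  cross = 15.5·23 − 16.5·21 = 10.0000; (r_i+r_j)·cross = 32·10.0000 = 320.0000
edge 4: (16.5,23)→(14,32)  cross = 16.5·32 − 14·23 = 206.0000; (r_i+r_j)·cross = 30.5·206.0000 = 6283.0000
edge 5: (14,32)→(4.5,35)  cross = 14·35 − 4.5·32 = 346.0000; (r_i+r_j)·cross = 18.5·346.0000 = 6401.0000
edge 6: (4.5,35)→(2.5,19.5)  cross = 4.5·19.5 − 2.5·35 = 0.2500; (r_i+r_j)·cross = 7·0.2500 = 1.7500
Σcross = 438.2500 → A = |Σcross|/2 = 219.1250 mm²
Σ(r_i+r_j)·cross = 11452.2500 → first moment M = |Σ|/6 = 1908.7083
R_c = M/A = 1908.7083/219.1250 = 8.7106 mm
θ = 39° = 0.680678 rad
V = θ·R_c·A = 0.680678·8.7106·219.1250 = 1299.217 mm³

Volume = 1299.217 mm³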